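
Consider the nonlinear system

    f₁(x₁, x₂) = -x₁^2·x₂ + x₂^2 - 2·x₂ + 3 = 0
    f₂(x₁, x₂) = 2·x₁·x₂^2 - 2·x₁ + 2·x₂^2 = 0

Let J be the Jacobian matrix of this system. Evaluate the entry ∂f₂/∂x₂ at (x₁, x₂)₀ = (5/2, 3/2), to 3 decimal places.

21.000

∂f₂/∂x₂ = 4·x₁·x₂ + 4·x₂.
At (5/2, 3/2) this is 21.000.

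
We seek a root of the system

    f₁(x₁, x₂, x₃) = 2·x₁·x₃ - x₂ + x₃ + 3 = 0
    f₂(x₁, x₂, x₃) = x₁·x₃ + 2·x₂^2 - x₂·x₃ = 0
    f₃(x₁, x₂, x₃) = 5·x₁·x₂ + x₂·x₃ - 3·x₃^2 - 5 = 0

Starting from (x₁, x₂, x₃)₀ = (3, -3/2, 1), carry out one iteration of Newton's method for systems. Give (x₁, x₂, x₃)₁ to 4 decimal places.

(0.3616, -1.1286, 0.1640)

At (3, -3/2, 1): F = (11.5000, 9.0000, -32.0000).
Jacobian J = [[2·x₃, -1, 2·x₁ + 1], [x₃, 4·x₂ - x₃, x₁ - x₂], [5·x₂, 5·x₁ + x₃, x₂ - 6·x₃]].
At the point, J = [[2.0000, -1.0000, 7.0000], [1.0000, -7.0000, 4.5000], [-7.5000, 16.0000, -7.5000]] (det J = -268.2500).
Solving J·Δ = −F gives Δ = (-2.6384, 0.3714, -0.8360).
Then the next iterate is (x₁, x₂, x₃)₁ = (0.3616, -1.1286, 0.1640).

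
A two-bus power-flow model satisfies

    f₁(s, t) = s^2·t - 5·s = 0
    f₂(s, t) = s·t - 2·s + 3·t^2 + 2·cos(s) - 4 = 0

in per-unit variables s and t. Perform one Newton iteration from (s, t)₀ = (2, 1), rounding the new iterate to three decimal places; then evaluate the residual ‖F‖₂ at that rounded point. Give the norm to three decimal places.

665.491

At (2, 1): F = (-6.000, -3.83229).
Jacobian J = [[2·s·t - 5, s^2], [t - 2·sin(s) - 2, s + 6·t]].
At the point, J = [[-1.000, 4.000], [-2.81859, 8.000]] (det J = 3.27438).
Solving J·Δ = −F gives Δ = (9.978, 3.994).
Then the next iterate is (s, t)₁ = (11.978, 4.994).
Re-evaluating at (11.978, 4.994): F = (656.61159, 108.34593), so ‖F‖₂ = 665.491.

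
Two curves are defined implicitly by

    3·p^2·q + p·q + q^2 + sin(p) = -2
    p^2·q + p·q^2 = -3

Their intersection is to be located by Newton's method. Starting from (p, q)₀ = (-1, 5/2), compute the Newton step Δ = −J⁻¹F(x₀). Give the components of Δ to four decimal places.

(1.1355, 0.1673)

At (-1, 5/2): F = (12.408529, -0.7500).
Jacobian J = [[6·p·q + q + cos(p), 3·p^2 + p + 2·q], [2·p·q + q^2, p^2 + 2·p·q]].
At the point, J = [[-11.959698, 7.0000], [1.2500, -4.0000]] (det J = 39.088791).
Solving J·Δ = −F gives Δ = (1.1355, 0.1673).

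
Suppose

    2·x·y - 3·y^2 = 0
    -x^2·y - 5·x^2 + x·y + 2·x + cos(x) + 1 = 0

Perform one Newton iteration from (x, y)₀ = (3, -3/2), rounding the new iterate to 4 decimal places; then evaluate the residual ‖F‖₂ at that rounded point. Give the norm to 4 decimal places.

6.1238

At (3, -3/2): F = (-15.7500, -29.989992).
Jacobian J = [[2·y, 2·x - 6·y], [-2·x·y - 10·x + y - sin(x) + 2, -x^2 + x]].
At the point, J = [[-3.0000, 15.0000], [-20.641120, -6.0000]] (det J = 327.616800).
Solving J·Δ = −F gives Δ = (-1.6615, 0.7177).
Then the next iterate is (x, y)₁ = (1.3385, -0.7823).
Re-evaluating at (1.3385, -0.7823): F = (-3.930197, -4.696252), so ‖F‖₂ = 6.1238.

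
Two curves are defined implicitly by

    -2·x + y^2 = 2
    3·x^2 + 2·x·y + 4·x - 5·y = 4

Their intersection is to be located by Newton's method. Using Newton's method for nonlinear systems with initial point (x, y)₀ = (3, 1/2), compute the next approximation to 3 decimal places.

At (3, 1/2): F = (-7.750, 35.500).
Jacobian J = [[-2, 2·y], [6·x + 2·y + 4, 2·x - 5]].
At the point, J = [[-2.000, 1.000], [23.000, 1.000]] (det J = -25.000).
Solving J·Δ = −F gives Δ = (-1.730, 4.290).
Then the next iterate is (x, y)₁ = (1.270, 4.790).

(1.270, 4.790)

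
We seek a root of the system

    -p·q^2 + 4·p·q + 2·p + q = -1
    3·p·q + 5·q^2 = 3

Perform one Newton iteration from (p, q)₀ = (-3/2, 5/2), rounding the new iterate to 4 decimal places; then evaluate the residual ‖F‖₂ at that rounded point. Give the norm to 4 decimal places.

3.8958

At (-3/2, 5/2): F = (-5.1250, 17.0000).
Jacobian J = [[-q^2 + 4·q + 2, -2·p·q + 4·p + 1], [3·q, 3·p + 10·q]].
At the point, J = [[5.7500, 2.5000], [7.5000, 20.5000]] (det J = 99.1250).
Solving J·Δ = −F gives Δ = (1.4887, -1.3739).
Then the next iterate is (p, q)₁ = (-0.0113, 1.1261).
Re-evaluating at (-0.0113, 1.1261): F = (2.066930, 3.302331), so ‖F‖₂ = 3.8958.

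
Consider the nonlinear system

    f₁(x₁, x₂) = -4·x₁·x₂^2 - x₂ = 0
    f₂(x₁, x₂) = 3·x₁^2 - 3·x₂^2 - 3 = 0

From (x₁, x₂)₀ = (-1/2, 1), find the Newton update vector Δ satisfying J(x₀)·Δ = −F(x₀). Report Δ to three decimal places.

(-0.295, -0.727)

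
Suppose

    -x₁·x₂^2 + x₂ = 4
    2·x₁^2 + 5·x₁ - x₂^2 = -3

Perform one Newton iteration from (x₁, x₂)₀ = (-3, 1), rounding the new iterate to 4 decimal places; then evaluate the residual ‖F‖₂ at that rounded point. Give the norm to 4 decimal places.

At (-3, 1): F = (0.0000, 5.0000).
Jacobian J = [[-x₂^2, -2·x₁·x₂ + 1], [4·x₁ + 5, -2·x₂]].
At the point, J = [[-1.0000, 7.0000], [-7.0000, -2.0000]] (det J = 51.0000).
Solving J·Δ = −F gives Δ = (0.6863, 0.0980).
Then the next iterate is (x₁, x₂)₁ = (-2.3137, 1.0980).
Re-evaluating at (-2.3137, 1.0980): F = (-0.112594, 0.932311), so ‖F‖₂ = 0.9391.

0.9391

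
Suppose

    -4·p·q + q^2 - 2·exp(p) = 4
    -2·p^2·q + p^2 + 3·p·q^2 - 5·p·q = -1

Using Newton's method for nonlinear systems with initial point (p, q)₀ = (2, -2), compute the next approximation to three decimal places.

At (2, -2): F = (1.22189, 65.000).
Jacobian J = [[-4·q - 2·exp(p), -4·p + 2·q], [-4·p·q + 2·p + 3·q^2 - 5·q, -2·p^2 + 6·p·q - 5·p]].
At the point, J = [[-6.77811, -12.000], [42.000, -42.000]] (det J = 788.68071).
Solving J·Δ = −F gives Δ = (-0.924, 0.624).
Then the next iterate is (p, q)₁ = (1.076, -1.376).

(1.076, -1.376)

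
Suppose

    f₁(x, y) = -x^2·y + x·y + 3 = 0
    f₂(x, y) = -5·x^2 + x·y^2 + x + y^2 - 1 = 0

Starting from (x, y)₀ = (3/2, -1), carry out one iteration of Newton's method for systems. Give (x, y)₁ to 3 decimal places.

At (3/2, -1): F = (3.750, -8.250).
Jacobian J = [[-2·x·y + y, -x^2 + x], [-10·x + y^2 + 1, 2·x·y + 2·y]].
At the point, J = [[2.000, -0.750], [-13.000, -5.000]] (det J = -19.750).
Solving J·Δ = −F gives Δ = (-1.263, 1.633).
Then the next iterate is (x, y)₁ = (0.237, 0.633).

(0.237, 0.633)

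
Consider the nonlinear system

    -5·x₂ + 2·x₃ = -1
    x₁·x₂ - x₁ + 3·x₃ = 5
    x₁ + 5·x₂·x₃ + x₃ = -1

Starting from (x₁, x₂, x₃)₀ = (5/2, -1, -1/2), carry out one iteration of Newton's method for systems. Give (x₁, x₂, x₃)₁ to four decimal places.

(-3.0000, -0.2000, -1.0000)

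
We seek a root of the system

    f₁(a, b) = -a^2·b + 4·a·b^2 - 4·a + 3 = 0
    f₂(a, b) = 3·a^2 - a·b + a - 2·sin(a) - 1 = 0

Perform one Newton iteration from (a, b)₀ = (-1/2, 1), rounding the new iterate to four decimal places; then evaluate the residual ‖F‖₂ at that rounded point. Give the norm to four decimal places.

0.7748

At (-1/2, 1): F = (2.7500, 0.708851).
Jacobian J = [[-2·a·b + 4·b^2 - 4, -a^2 + 8·a·b], [6·a - b - 2·cos(a) + 1, -a]].
At the point, J = [[1.0000, -4.2500], [-4.755165, 0.5000]] (det J = -19.709452).
Solving J·Δ = −F gives Δ = (0.2226, 0.6994).
Then the next iterate is (a, b)₁ = (-0.2774, 1.6994).
Re-evaluating at (-0.2774, 1.6994): F = (0.774349, -0.027422), so ‖F‖₂ = 0.7748.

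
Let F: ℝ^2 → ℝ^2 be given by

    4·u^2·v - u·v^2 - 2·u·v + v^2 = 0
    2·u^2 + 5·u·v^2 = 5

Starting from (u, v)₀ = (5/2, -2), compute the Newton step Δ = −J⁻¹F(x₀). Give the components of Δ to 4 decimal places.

(-0.6598, 0.7541)

At (5/2, -2): F = (-46.0000, 57.5000).
Jacobian J = [[8·u·v - v^2 - 2·v, 4·u^2 - 2·u·v - 2·u + 2·v], [4·u + 5·v^2, 10·u·v]].
At the point, J = [[-40.0000, 26.0000], [30.0000, -50.0000]] (det J = 1220.0000).
Solving J·Δ = −F gives Δ = (-0.6598, 0.7541).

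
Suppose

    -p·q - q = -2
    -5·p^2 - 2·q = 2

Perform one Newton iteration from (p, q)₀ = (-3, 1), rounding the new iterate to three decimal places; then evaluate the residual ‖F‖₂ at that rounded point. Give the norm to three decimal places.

At (-3, 1): F = (4.000, -49.000).
Jacobian J = [[-q, -p - 1], [-10·p, -2]].
At the point, J = [[-1.000, 2.000], [30.000, -2.000]] (det J = -58.000).
Solving J·Δ = −F gives Δ = (1.552, -1.224).
Then the next iterate is (p, q)₁ = (-1.448, -0.224).
Re-evaluating at (-1.448, -0.224): F = (1.89965, -12.03552), so ‖F‖₂ = 12.185.

12.185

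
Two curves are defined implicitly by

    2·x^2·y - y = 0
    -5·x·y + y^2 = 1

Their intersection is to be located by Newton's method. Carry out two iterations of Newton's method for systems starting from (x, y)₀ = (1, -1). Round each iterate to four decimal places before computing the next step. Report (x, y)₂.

(0.7776, -0.2579)

At (1, -1): F = (-1.0000, 5.0000).
Jacobian J = [[4·x·y, 2·x^2 - 1], [-5·y, -5·x + 2·y]].
At the point, J = [[-4.0000, 1.0000], [5.0000, -7.0000]] (det J = 23.0000).
Solving J·Δ = −F gives Δ = (-0.0870, 0.6522).
Then the next iterate is (x, y)₁ = (0.9130, -0.3478).
Round to (0.9130, -0.3478) and repeat: F = (-0.232031, 0.708672), J = [[-1.270166, 0.667138], [1.7390, -5.2606]].
Δ = (-0.1354, 0.0899), so (x, y)₂ = (0.7776, -0.2579).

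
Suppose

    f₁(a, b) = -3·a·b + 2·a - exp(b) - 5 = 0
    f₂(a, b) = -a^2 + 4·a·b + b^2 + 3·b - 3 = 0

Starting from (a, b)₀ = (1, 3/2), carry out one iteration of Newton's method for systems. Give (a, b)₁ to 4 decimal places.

(12.0320, -3.7878)

At (1, 3/2): F = (-11.981689, 8.7500).
Jacobian J = [[-3·b + 2, -3·a - exp(b)], [-2·a + 4·b, 4·a + 2·b + 3]].
At the point, J = [[-2.5000, -7.481689], [4.0000, 10.0000]] (det J = 4.926756).
Solving J·Δ = −F gives Δ = (11.0320, -5.2878).
Then the next iterate is (a, b)₁ = (12.0320, -3.7878).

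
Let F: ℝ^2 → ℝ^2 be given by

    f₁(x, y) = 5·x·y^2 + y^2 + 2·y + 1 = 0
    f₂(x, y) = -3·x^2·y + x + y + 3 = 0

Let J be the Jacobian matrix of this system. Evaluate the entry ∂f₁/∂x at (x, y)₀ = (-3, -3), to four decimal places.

45.0000

∂f₁/∂x = 5·y^2.
At (-3, -3) this is 45.0000.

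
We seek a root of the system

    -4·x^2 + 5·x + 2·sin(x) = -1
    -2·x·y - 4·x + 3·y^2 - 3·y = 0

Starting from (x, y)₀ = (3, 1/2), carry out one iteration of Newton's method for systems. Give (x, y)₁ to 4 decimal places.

(2.0602, -1.3418)

At (3, 1/2): F = (-19.717760, -15.7500).
Jacobian J = [[-8·x + 2·cos(x) + 5, 0], [-2·y - 4, -2·x + 6·y - 3]].
At the point, J = [[-20.979985, 0.0000], [-5.0000, -6.0000]] (det J = 125.879910).
Solving J·Δ = −F gives Δ = (-0.9398, -1.8418).
Then the next iterate is (x, y)₁ = (2.0602, -1.3418).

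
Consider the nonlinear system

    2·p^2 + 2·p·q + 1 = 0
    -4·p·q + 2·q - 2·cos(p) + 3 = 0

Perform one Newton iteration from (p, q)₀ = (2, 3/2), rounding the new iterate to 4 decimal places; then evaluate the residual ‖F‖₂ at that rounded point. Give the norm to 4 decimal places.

At (2, 3/2): F = (15.0000, -5.167706).
Jacobian J = [[4·p + 2·q, 2·p], [-4·q + 2·sin(p), -4·p + 2]].
At the point, J = [[11.0000, 4.0000], [-4.181405, -6.0000]] (det J = -49.274379).
Solving J·Δ = −F gives Δ = (-1.4070, 0.1193).
Then the next iterate is (p, q)₁ = (0.5930, 1.6193).
Re-evaluating at (0.5930, 1.6193): F = (3.623788, 0.739085), so ‖F‖₂ = 3.6984.

3.6984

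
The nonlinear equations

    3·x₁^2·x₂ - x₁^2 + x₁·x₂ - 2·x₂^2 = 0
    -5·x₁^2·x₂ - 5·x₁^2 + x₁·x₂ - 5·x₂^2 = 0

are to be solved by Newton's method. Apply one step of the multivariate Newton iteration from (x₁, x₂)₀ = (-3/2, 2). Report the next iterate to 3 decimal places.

(-1.204, 0.692)

At (-3/2, 2): F = (0.250, -56.750).
Jacobian J = [[6·x₁·x₂ - 2·x₁ + x₂, 3·x₁^2 + x₁ - 4·x₂], [-10·x₁·x₂ - 10·x₁ + x₂, -5·x₁^2 + x₁ - 10·x₂]].
At the point, J = [[-13.000, -2.750], [47.000, -32.750]] (det J = 555.000).
Solving J·Δ = −F gives Δ = (0.296, -1.308).
Then the next iterate is (x₁, x₂)₁ = (-1.204, 0.692).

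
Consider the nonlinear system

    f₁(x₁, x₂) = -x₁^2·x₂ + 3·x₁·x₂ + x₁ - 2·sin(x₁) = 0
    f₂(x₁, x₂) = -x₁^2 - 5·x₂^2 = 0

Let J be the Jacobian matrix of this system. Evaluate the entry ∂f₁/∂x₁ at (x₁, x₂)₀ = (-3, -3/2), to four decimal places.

-10.5200

∂f₁/∂x₁ = -2·x₁·x₂ + 3·x₂ - 2·cos(x₁) + 1.
At (-3, -3/2) this is -10.5200.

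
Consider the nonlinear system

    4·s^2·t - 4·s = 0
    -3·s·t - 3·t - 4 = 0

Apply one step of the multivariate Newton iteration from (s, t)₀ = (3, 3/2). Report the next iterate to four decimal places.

At (3, 3/2): F = (42.0000, -22.0000).
Jacobian J = [[8·s·t - 4, 4·s^2], [-3·t, -3·s - 3]].
At the point, J = [[32.0000, 36.0000], [-4.5000, -12.0000]] (det J = -222.0000).
Solving J·Δ = −F gives Δ = (1.2973, -2.3198).
Then the next iterate is (s, t)₁ = (4.2973, -0.8198).

(4.2973, -0.8198)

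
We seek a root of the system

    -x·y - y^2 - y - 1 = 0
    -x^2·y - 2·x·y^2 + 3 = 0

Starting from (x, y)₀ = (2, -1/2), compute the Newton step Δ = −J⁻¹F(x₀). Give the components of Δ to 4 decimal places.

(-2.6667, -0.5417)

At (2, -1/2): F = (0.2500, 4.0000).
Jacobian J = [[-y, -x - 2·y - 1], [-2·x·y - 2·y^2, -x^2 - 4·x·y]].
At the point, J = [[0.5000, -2.0000], [1.5000, 0.0000]] (det J = 3.0000).
Solving J·Δ = −F gives Δ = (-2.6667, -0.5417).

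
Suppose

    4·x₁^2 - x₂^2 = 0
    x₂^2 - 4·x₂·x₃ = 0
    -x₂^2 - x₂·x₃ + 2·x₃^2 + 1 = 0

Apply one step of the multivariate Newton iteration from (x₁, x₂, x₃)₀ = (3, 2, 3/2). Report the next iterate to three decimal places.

(1.526, 1.154, 0.712)

At (3, 2, 3/2): F = (32.000, -8.000, -1.500).
Jacobian J = [[8·x₁, -2·x₂, 0], [0, 2·x₂ - 4·x₃, -4·x₂], [0, -2·x₂ - x₃, -x₂ + 4·x₃]].
At the point, J = [[24.000, -4.000, 0.000], [0.000, -2.000, -8.000], [0.000, -5.500, 4.000]] (det J = -1248.000).
Solving J·Δ = −F gives Δ = (-1.474, -0.846, -0.788).
Then the next iterate is (x₁, x₂, x₃)₁ = (1.526, 1.154, 0.712).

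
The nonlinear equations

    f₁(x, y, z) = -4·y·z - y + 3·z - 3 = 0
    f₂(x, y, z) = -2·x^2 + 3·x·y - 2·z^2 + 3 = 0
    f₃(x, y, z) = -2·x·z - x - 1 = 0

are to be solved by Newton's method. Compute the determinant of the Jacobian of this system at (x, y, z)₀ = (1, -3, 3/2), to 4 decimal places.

J = [[0, -4·z - 1, -4·y + 3], [-4·x + 3·y, 3·x, -4·z], [-2·z - 1, 0, -2·x]].
At the point, J = [[0.0000, -7.0000, 15.0000], [-13.0000, 3.0000, -6.0000], [-4.0000, 0.0000, -2.0000]].
det J = 194.0000.

194.0000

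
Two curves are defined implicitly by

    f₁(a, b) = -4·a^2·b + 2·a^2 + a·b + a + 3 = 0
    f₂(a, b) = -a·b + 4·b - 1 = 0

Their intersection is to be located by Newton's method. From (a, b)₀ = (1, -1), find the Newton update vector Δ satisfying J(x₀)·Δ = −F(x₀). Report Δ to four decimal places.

At (1, -1): F = (9.0000, -4.0000).
Jacobian J = [[-8·a·b + 4·a + b + 1, -4·a^2 + a], [-b, -a + 4]].
At the point, J = [[12.0000, -3.0000], [1.0000, 3.0000]] (det J = 39.0000).
Solving J·Δ = −F gives Δ = (-0.3846, 1.4615).

(-0.3846, 1.4615)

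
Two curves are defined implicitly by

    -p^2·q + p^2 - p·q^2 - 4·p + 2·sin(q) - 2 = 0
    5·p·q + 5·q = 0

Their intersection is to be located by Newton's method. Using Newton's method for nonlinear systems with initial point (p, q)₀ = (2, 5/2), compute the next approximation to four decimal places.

(5.6029, -3.0024)

At (2, 5/2): F = (-27.303056, 37.5000).
Jacobian J = [[-2·p·q + 2·p - q^2 - 4, -p^2 - 2·p·q + 2·cos(q)], [5·q, 5·p + 5]].
At the point, J = [[-16.2500, -15.602287], [12.5000, 15.0000]] (det J = -48.721410).
Solving J·Δ = −F gives Δ = (3.6029, -5.5024).
Then the next iterate is (p, q)₁ = (5.6029, -3.0024).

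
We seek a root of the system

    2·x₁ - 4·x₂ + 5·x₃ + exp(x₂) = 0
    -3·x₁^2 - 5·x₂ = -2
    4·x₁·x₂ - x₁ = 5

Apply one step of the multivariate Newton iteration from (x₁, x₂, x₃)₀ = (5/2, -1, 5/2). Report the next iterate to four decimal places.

(1.3286, 0.1643, -0.5592)

At (5/2, -1, 5/2): F = (21.867879, -11.7500, -17.5000).
Jacobian J = [[2, exp(x₂) - 4, 5], [-6·x₁, -5, 0], [4·x₂ - 1, 4·x₁, 0]].
At the point, J = [[2.0000, -3.632121, 5.0000], [-15.0000, -5.0000, 0.0000], [-5.0000, 10.0000, 0.0000]] (det J = -875.0000).
Solving J·Δ = −F gives Δ = (-1.1714, 1.1643, -3.0592).
Then the next iterate is (x₁, x₂, x₃)₁ = (1.3286, 0.1643, -0.5592).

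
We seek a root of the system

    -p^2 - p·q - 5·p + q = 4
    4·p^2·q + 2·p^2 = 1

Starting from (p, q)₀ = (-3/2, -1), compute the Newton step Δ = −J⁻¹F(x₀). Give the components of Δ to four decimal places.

(0.1042, 0.5417)

At (-3/2, -1): F = (-1.2500, -5.5000).
Jacobian J = [[-2·p - q - 5, -p + 1], [8·p·q + 4·p, 4·p^2]].
At the point, J = [[-1.0000, 2.5000], [6.0000, 9.0000]] (det J = -24.0000).
Solving J·Δ = −F gives Δ = (0.1042, 0.5417).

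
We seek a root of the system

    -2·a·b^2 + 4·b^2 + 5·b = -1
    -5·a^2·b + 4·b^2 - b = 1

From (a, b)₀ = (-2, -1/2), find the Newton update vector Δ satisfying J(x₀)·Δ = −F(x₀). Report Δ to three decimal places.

(1.086, -0.014)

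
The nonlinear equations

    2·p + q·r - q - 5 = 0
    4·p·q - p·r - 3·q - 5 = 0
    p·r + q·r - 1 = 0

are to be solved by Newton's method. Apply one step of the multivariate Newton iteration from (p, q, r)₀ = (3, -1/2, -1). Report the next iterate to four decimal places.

(4.4565, 1.2826, 1.6957)

At (3, -1/2, -1): F = (2.0000, -6.5000, -3.5000).
Jacobian J = [[2, r - 1, q], [4·q - r, 4·p - 3, -p], [r, r, p + q]].
At the point, J = [[2.0000, -2.0000, -0.5000], [-1.0000, 9.0000, -3.0000], [-1.0000, -1.0000, 2.5000]] (det J = 23.0000).
Solving J·Δ = −F gives Δ = (1.4565, 1.7826, 2.6957).
Then the next iterate is (p, q, r)₁ = (4.4565, 1.2826, 1.6957).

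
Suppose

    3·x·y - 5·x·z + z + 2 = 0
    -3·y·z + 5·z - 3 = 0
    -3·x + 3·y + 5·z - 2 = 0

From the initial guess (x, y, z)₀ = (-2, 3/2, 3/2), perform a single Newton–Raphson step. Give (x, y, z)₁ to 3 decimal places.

(3.544, 1.044, 1.900)

At (-2, 3/2, 3/2): F = (9.500, -2.250, 16.000).
Jacobian J = [[3·y - 5·z, 3·x, -5·x + 1], [0, -3·z, -3·y + 5], [-3, 3, 5]].
At the point, J = [[-3.000, -6.000, 11.000], [0.000, -4.500, 0.500], [-3.000, 3.000, 5.000]] (det J = -67.500).
Solving J·Δ = −F gives Δ = (5.544, -0.456, 0.400).
Then the next iterate is (x, y, z)₁ = (3.544, 1.044, 1.900).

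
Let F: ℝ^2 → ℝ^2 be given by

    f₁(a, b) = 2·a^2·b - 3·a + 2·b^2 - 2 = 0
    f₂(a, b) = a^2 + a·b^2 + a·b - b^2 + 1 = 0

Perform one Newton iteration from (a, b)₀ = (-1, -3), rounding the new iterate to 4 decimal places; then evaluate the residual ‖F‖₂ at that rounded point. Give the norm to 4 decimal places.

4.2149

At (-1, -3): F = (13.0000, -13.0000).
Jacobian J = [[4·a·b - 3, 2·a^2 + 4·b], [2·a + b^2 + b, 2·a·b + a - 2·b]].
At the point, J = [[9.0000, -10.0000], [4.0000, 11.0000]] (det J = 139.0000).
Solving J·Δ = −F gives Δ = (-0.0935, 1.2158).
Then the next iterate is (a, b)₁ = (-1.0935, -1.7842).
Re-evaluating at (-1.0935, -1.7842): F = (3.380353, -2.517619), so ‖F‖₂ = 4.2149.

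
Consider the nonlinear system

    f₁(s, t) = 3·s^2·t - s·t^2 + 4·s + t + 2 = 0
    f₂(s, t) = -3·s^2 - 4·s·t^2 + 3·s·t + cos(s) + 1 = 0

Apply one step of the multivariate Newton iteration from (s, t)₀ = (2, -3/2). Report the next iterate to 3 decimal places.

(-19.707, -19.329)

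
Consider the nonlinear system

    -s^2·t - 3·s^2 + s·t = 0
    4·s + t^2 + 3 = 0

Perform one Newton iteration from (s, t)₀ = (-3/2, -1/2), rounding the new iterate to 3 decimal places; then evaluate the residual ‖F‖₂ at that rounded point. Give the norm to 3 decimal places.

1.225

At (-3/2, -1/2): F = (-4.875, -2.750).
Jacobian J = [[-2·s·t - 6·s + t, -s^2 + s], [4, 2·t]].
At the point, J = [[7.000, -3.750], [4.000, -1.000]] (det J = 8.000).
Solving J·Δ = −F gives Δ = (0.680, -0.031).
Then the next iterate is (s, t)₁ = (-0.820, -0.531).
Re-evaluating at (-0.820, -0.531): F = (-1.22474, 0.00196), so ‖F‖₂ = 1.225.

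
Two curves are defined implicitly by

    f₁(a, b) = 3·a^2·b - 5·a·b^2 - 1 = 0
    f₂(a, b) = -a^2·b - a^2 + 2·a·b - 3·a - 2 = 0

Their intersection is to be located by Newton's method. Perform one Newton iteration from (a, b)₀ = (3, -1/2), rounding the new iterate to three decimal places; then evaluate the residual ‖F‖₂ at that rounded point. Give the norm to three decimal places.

At (3, -1/2): F = (-18.250, -18.500).
Jacobian J = [[6·a·b - 5·b^2, 3·a^2 - 10·a·b], [-2·a·b - 2·a + 2·b - 3, -a^2 + 2·a]].
At the point, J = [[-10.250, 42.000], [-7.000, -3.000]] (det J = 324.750).
Solving J·Δ = −F gives Δ = (-2.561, -0.191).
Then the next iterate is (a, b)₁ = (0.439, -0.691).
Re-evaluating at (0.439, -0.691): F = (-2.44758, -3.98325), so ‖F‖₂ = 4.675.

4.675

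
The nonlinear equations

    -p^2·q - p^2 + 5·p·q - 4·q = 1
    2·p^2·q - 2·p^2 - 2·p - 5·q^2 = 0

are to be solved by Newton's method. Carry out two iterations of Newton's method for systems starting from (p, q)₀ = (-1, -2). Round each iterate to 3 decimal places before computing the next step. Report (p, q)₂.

(0.210, -0.647)

At (-1, -2): F = (18.000, -24.000).
Jacobian J = [[-2·p·q - 2·p + 5·q, -p^2 + 5·p - 4], [4·p·q - 4·p - 2, 2·p^2 - 10·q]].
At the point, J = [[-12.000, -10.000], [10.000, 22.000]] (det J = -164.000).
Solving J·Δ = −F gives Δ = (0.951, 0.659).
Then the next iterate is (p, q)₁ = (-0.049, -1.341).
Round to (-0.049, -1.341) and repeat: F = (4.69336, -8.90465), J = [[-6.73842, -4.24740], [-1.54116, 13.41480]].
Δ = (0.259, 0.694), so (p, q)₂ = (0.210, -0.647).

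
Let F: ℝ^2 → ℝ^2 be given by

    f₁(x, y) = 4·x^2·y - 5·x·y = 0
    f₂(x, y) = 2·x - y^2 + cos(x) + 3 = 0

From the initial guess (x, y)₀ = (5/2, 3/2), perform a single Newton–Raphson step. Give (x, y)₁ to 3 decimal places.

At (5/2, 3/2): F = (18.750, 4.94886).
Jacobian J = [[8·x·y - 5·y, 4·x^2 - 5·x], [-sin(x) + 2, -2·y]].
At the point, J = [[22.500, 12.500], [1.40153, -3.000]] (det J = -85.01910).
Solving J·Δ = −F gives Δ = (-1.389, 1.001).
Then the next iterate is (x, y)₁ = (1.111, 2.501).

(1.111, 2.501)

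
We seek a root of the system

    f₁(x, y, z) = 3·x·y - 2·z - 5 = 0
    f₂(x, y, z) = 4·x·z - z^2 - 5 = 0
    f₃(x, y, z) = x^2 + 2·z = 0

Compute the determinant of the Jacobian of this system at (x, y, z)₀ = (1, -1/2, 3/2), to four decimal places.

J = [[3·y, 3·x, -2], [4·z, 0, 4·x - 2·z], [2·x, 0, 2]].
At the point, J = [[-1.5000, 3.0000, -2.0000], [6.0000, 0.0000, 1.0000], [2.0000, 0.0000, 2.0000]].
det J = -30.0000.

-30.0000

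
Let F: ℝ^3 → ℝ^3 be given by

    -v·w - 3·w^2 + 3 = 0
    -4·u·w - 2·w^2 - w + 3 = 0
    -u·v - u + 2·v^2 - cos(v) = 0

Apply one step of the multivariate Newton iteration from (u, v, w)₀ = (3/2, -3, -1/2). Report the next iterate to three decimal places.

(-2.040, -1.907, -0.716)

At (3/2, -3, -1/2): F = (0.750, 6.000, 21.98999).
Jacobian J = [[0, -w, -v - 6·w], [-4·w, 0, -4·u - 4·w - 1], [-v - 1, -u + 4·v + sin(v), 0]].
At the point, J = [[0.000, 0.500, 6.000], [2.000, 0.000, -5.000], [2.000, -13.64112, 0.000]] (det J = -168.69344).
Solving J·Δ = −F gives Δ = (-3.540, 1.093, -0.216).
Then the next iterate is (u, v, w)₁ = (-2.040, -1.907, -0.716).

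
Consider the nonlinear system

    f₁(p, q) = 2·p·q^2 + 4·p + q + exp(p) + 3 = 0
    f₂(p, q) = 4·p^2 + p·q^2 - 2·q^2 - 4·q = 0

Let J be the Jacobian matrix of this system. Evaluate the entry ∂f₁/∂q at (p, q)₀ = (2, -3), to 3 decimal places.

∂f₁/∂q = 4·p·q + 1.
At (2, -3) this is -23.000.

-23.000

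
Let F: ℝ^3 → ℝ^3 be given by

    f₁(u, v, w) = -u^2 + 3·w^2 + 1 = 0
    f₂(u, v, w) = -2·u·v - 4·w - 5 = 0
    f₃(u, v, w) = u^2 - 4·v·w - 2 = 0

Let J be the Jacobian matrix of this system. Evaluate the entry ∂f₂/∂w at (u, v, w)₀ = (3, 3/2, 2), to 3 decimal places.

-4.000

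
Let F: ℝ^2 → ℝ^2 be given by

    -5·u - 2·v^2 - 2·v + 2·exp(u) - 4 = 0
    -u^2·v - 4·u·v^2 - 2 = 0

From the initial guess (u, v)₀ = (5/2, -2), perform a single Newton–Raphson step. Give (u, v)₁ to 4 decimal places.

(2.0542, -1.2052)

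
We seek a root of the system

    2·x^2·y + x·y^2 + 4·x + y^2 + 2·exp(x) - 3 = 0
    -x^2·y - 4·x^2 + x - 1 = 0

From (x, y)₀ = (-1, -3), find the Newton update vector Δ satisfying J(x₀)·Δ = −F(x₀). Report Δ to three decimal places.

(0.576, -1.273)

At (-1, -3): F = (-12.26424, -3.000).
Jacobian J = [[4·x·y + y^2 + 2·exp(x) + 4, 2·x^2 + 2·x·y + 2·y], [-2·x·y - 8·x + 1, -x^2]].
At the point, J = [[25.73576, 2.000], [3.000, -1.000]] (det J = -31.73576).
Solving J·Δ = −F gives Δ = (0.576, -1.273).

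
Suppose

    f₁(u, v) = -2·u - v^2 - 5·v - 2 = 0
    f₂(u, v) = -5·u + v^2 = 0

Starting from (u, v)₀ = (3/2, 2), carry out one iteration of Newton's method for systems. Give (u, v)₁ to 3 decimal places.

At (3/2, 2): F = (-19.000, -3.500).
Jacobian J = [[-2, -2·v - 5], [-5, 2·v]].
At the point, J = [[-2.000, -9.000], [-5.000, 4.000]] (det J = -53.000).
Solving J·Δ = −F gives Δ = (-2.028, -1.660).
Then the next iterate is (u, v)₁ = (-0.528, 0.340).

(-0.528, 0.340)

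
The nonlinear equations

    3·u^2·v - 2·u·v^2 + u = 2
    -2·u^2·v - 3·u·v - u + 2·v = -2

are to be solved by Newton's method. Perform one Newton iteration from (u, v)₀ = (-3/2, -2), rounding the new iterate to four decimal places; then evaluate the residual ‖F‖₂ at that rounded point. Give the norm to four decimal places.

26.7099

At (-3/2, -2): F = (-5.0000, -0.5000).
Jacobian J = [[6·u·v - 2·v^2 + 1, 3·u^2 - 4·u·v], [-4·u·v - 3·v - 1, -2·u^2 - 3·u + 2]].
At the point, J = [[11.0000, -5.2500], [-7.0000, 2.0000]] (det J = -14.7500).
Solving J·Δ = −F gives Δ = (-0.8559, -2.7458).
Then the next iterate is (u, v)₁ = (-2.3559, -4.7458).
Re-evaluating at (-2.3559, -4.7458): F = (22.744830, 14.003303), so ‖F‖₂ = 26.7099.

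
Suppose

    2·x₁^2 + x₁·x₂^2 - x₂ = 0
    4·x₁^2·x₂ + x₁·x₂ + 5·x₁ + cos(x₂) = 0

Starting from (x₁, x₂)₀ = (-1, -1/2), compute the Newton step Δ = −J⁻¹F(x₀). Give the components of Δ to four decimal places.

(0.6000, 0.1501)

At (-1, -1/2): F = (2.2500, -5.622417).
Jacobian J = [[4·x₁ + x₂^2, 2·x₁·x₂ - 1], [8·x₁·x₂ + x₂ + 5, 4·x₁^2 + x₁ - sin(x₂)]].
At the point, J = [[-3.7500, 0.0000], [8.5000, 3.479426]] (det J = -13.047846).
Solving J·Δ = −F gives Δ = (0.6000, 0.1501).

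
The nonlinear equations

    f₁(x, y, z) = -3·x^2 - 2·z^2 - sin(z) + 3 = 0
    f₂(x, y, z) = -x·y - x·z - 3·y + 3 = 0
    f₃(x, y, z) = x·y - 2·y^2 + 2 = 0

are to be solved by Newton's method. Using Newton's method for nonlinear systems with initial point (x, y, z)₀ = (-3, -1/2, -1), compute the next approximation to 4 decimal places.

(-1.4537, 1.7269, -1.7731)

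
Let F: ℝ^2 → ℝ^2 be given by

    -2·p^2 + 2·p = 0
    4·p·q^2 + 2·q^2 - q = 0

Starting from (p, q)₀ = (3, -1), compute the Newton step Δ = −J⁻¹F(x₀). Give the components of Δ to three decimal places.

At (3, -1): F = (-12.000, 15.000).
Jacobian J = [[-4·p + 2, 0], [4·q^2, 8·p·q + 4·q - 1]].
At the point, J = [[-10.000, 0.000], [4.000, -29.000]] (det J = 290.000).
Solving J·Δ = −F gives Δ = (-1.200, 0.352).

(-1.200, 0.352)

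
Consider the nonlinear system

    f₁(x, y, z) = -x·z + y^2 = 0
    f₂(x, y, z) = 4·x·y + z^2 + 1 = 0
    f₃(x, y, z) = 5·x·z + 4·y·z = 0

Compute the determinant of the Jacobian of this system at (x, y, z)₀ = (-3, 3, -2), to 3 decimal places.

J = [[-z, 2·y, -x], [4·y, 4·x, 2·z], [5·z, 4·z, 5·x + 4·y]].
At the point, J = [[2.000, 6.000, 3.000], [12.000, -12.000, -4.000], [-10.000, -8.000, -3.000]].
det J = -184.000.

-184.000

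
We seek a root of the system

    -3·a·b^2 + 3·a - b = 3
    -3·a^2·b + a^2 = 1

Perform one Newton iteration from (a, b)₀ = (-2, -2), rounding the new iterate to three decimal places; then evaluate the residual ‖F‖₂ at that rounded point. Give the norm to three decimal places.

8.593

At (-2, -2): F = (17.000, 27.000).
Jacobian J = [[-3·b^2 + 3, -6·a·b - 1], [-6·a·b + 2·a, -3·a^2]].
At the point, J = [[-9.000, -25.000], [-28.000, -12.000]] (det J = -592.000).
Solving J·Δ = −F gives Δ = (0.796, 0.394).
Then the next iterate is (a, b)₁ = (-1.204, -1.606).
Re-evaluating at (-1.204, -1.606): F = (4.31020, 7.43387), so ‖F‖₂ = 8.593.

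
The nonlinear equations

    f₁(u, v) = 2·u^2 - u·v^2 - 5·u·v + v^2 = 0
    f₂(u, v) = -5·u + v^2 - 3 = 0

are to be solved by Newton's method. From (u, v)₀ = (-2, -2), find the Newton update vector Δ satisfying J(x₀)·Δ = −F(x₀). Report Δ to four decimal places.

(11.0000, -11.0000)

At (-2, -2): F = (0.0000, 11.0000).
Jacobian J = [[4·u - v^2 - 5·v, -2·u·v - 5·u + 2·v], [-5, 2·v]].
At the point, J = [[-2.0000, -2.0000], [-5.0000, -4.0000]] (det J = -2.0000).
Solving J·Δ = −F gives Δ = (11.0000, -11.0000).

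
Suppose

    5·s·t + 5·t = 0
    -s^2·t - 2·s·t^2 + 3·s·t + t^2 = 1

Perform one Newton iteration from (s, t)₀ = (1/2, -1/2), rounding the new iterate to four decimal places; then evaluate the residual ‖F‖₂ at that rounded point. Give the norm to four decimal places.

0.9653

At (1/2, -1/2): F = (-3.7500, -1.6250).
Jacobian J = [[5·t, 5·s + 5], [-2·s·t - 2·t^2 + 3·t, -s^2 - 4·s·t + 3·s + 2·t]].
At the point, J = [[-2.5000, 7.5000], [-1.5000, 1.2500]] (det J = 8.1250).
Solving J·Δ = −F gives Δ = (-0.9231, 0.1923).
Then the next iterate is (s, t)₁ = (-0.4231, -0.3077).
Re-evaluating at (-0.4231, -0.3077): F = (-0.887561, -0.379557), so ‖F‖₂ = 0.9653.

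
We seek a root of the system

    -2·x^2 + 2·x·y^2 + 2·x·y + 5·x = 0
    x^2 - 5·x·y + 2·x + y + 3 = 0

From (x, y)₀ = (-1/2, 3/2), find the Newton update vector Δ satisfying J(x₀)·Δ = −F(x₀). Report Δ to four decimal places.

At (-1/2, 3/2): F = (-6.7500, 7.5000).
Jacobian J = [[-4·x + 2·y^2 + 2·y + 5, 4·x·y + 2·x], [2·x - 5·y + 2, -5·x + 1]].
At the point, J = [[14.5000, -4.0000], [-6.5000, 3.5000]] (det J = 24.7500).
Solving J·Δ = −F gives Δ = (-0.2576, -2.6212).

(-0.2576, -2.6212)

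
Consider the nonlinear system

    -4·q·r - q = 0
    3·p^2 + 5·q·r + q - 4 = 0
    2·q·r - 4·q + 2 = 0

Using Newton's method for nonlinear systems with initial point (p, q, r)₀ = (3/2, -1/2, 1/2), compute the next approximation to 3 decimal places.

(1.207, 0.444, 1.167)

At (3/2, -1/2, 1/2): F = (1.500, 1.000, 3.500).
Jacobian J = [[0, -4·r - 1, -4·q], [6·p, 5·r + 1, 5·q], [0, 2·r - 4, 2·q]].
At the point, J = [[0.000, -3.000, 2.000], [9.000, 3.500, -2.500], [0.000, -3.000, -1.000]] (det J = -81.000).
Solving J·Δ = −F gives Δ = (-0.293, 0.944, 0.667).
Then the next iterate is (p, q, r)₁ = (1.207, 0.444, 1.167).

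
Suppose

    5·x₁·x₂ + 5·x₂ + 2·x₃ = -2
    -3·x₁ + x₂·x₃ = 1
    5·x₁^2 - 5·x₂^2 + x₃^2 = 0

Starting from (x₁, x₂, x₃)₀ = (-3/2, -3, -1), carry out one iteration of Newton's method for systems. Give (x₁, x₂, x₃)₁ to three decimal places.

(-1.064, -1.606, 0.266)

At (-3/2, -3, -1): F = (7.500, 6.500, -32.750).
Jacobian J = [[5·x₂, 5·x₁ + 5, 2], [-3, x₃, x₂], [10·x₁, -10·x₂, 2·x₃]].
At the point, J = [[-15.000, -2.500, 2.000], [-3.000, -1.000, -3.000], [-15.000, 30.000, -2.000]] (det J = -1687.500).
Solving J·Δ = −F gives Δ = (0.436, 1.394, 1.266).
Then the next iterate is (x₁, x₂, x₃)₁ = (-1.064, -1.606, 0.266).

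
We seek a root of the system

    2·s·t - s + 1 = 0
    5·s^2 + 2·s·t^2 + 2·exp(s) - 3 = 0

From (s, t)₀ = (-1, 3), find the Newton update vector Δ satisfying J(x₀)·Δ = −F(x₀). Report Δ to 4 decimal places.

(0.4108, -0.9730)

At (-1, 3): F = (-4.0000, -15.264241).
Jacobian J = [[2·t - 1, 2·s], [10·s + 2·t^2 + 2·exp(s), 4·s·t]].
At the point, J = [[5.0000, -2.0000], [8.735759, -12.0000]] (det J = -42.528482).
Solving J·Δ = −F gives Δ = (0.4108, -0.9730).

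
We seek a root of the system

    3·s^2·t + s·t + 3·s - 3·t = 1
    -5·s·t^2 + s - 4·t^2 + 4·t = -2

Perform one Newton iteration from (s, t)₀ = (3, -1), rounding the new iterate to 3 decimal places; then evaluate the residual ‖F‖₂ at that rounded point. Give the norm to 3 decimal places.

6.290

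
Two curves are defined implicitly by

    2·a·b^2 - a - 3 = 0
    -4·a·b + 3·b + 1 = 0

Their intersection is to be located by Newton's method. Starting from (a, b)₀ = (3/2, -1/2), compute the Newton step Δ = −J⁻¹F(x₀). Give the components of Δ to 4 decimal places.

(-2.5000, -0.8333)

At (3/2, -1/2): F = (-3.7500, 2.5000).
Jacobian J = [[2·b^2 - 1, 4·a·b], [-4·b, -4·a + 3]].
At the point, J = [[-0.5000, -3.0000], [2.0000, -3.0000]] (det J = 7.5000).
Solving J·Δ = −F gives Δ = (-2.5000, -0.8333).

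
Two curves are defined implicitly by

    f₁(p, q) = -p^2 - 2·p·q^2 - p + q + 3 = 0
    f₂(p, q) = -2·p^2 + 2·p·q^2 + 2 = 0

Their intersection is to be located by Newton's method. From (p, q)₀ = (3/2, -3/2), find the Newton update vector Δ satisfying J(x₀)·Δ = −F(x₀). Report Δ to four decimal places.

(-0.4208, 0.5423)

At (3/2, -3/2): F = (-9.0000, 4.2500).
Jacobian J = [[-2·p - 2·q^2 - 1, -4·p·q + 1], [-4·p + 2·q^2, 4·p·q]].
At the point, J = [[-8.5000, 10.0000], [-1.5000, -9.0000]] (det J = 91.5000).
Solving J·Δ = −F gives Δ = (-0.4208, 0.5423).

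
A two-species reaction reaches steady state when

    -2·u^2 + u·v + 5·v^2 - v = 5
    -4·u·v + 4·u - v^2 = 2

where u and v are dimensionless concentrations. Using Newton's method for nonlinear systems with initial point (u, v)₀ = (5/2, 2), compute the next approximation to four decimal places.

(1.1515, 1.2424)

At (5/2, 2): F = (5.5000, -16.0000).
Jacobian J = [[-4·u + v, u + 10·v - 1], [-4·v + 4, -4·u - 2·v]].
At the point, J = [[-8.0000, 21.5000], [-4.0000, -14.0000]] (det J = 198.0000).
Solving J·Δ = −F gives Δ = (-1.3485, -0.7576).
Then the next iterate is (u, v)₁ = (1.1515, 1.2424).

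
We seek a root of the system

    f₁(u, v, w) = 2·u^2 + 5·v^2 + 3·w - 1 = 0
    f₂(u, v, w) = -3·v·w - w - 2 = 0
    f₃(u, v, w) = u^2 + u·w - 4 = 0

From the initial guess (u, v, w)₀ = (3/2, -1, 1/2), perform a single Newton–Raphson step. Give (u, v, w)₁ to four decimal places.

At (3/2, -1, 1/2): F = (10.0000, -1.0000, -1.0000).
Jacobian J = [[4·u, 10·v, 3], [0, -3·w, -3·v - 1], [2·u + w, 0, u]].
At the point, J = [[6.0000, -10.0000, 3.0000], [0.0000, -1.5000, 2.0000], [3.5000, 0.0000, 1.5000]] (det J = -67.7500).
Solving J·Δ = −F gives Δ = (-0.3247, 1.2325, 1.4244).
Then the next iterate is (u, v, w)₁ = (1.1753, 0.2325, 1.9244).

(1.1753, 0.2325, 1.9244)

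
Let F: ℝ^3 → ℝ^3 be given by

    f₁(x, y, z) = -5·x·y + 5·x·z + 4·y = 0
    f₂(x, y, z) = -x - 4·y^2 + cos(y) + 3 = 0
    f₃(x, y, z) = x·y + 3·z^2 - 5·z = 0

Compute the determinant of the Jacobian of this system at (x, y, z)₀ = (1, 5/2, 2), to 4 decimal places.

605.9542

J = [[-5·y + 5·z, -5·x + 4, 5·x], [-1, -8·y - sin(y), 0], [y, x, 6·z - 5]].
At the point, J = [[-2.5000, -1.0000, 5.0000], [-1.0000, -20.598472, 0.0000], [2.5000, 1.0000, 7.0000]].
det J = 605.9542.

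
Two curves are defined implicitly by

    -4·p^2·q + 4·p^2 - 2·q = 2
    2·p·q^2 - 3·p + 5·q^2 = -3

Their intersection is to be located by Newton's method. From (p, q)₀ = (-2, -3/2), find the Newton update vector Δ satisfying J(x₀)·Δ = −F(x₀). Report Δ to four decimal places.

(-0.5408, 3.4796)

At (-2, -3/2): F = (41.0000, 11.2500).
Jacobian J = [[-8·p·q + 8·p, -4·p^2 - 2], [2·q^2 - 3, 4·p·q + 10·q]].
At the point, J = [[-40.0000, -18.0000], [1.5000, -3.0000]] (det J = 147.0000).
Solving J·Δ = −F gives Δ = (-0.5408, 3.4796).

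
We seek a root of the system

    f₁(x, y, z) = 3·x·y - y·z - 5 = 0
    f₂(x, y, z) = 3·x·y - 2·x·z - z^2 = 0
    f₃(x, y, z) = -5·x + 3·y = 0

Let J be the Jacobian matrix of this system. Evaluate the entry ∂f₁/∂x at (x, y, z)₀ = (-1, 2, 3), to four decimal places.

∂f₁/∂x = 3·y.
At (-1, 2, 3) this is 6.0000.

6.0000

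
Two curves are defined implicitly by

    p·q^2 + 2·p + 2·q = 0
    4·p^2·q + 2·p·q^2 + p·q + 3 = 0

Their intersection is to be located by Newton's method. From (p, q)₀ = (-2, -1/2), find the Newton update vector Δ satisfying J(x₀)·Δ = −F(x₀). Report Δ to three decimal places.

At (-2, -1/2): F = (-5.500, -5.000).
Jacobian J = [[q^2 + 2, 2·p·q + 2], [8·p·q + 2·q^2 + q, 4·p^2 + 4·p·q + p]].
At the point, J = [[2.250, 4.000], [8.000, 18.000]] (det J = 8.500).
Solving J·Δ = −F gives Δ = (9.294, -3.853).

(9.294, -3.853)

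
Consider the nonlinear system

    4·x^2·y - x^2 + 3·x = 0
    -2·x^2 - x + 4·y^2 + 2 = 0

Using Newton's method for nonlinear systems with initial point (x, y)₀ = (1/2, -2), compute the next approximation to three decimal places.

At (1/2, -2): F = (-0.750, 17.000).
Jacobian J = [[8·x·y - 2·x + 3, 4·x^2], [-4·x - 1, 8·y]].
At the point, J = [[-6.000, 1.000], [-3.000, -16.000]] (det J = 99.000).
Solving J·Δ = −F gives Δ = (0.051, 1.053).
Then the next iterate is (x, y)₁ = (0.551, -0.947).

(0.551, -0.947)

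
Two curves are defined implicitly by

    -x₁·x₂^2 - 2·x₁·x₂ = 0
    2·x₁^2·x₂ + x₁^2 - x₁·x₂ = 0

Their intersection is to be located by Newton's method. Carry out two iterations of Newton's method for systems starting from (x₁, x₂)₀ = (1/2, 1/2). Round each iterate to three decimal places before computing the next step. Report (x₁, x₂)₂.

(0.198, 0.102)

At (1/2, 1/2): F = (-0.625, 0.250).
Jacobian J = [[-x₂^2 - 2·x₂, -2·x₁·x₂ - 2·x₁], [4·x₁·x₂ + 2·x₁ - x₂, 2·x₁^2 - x₁]].
At the point, J = [[-1.250, -1.500], [1.500, 0.000]] (det J = 2.250).
Solving J·Δ = −F gives Δ = (-0.167, -0.278).
Then the next iterate is (x₁, x₂)₁ = (0.333, 0.222).
Round to (0.333, 0.222) and repeat: F = (-0.16426, 0.08620), J = [[-0.49328, -0.81385], [0.73970, -0.11122]].
Δ = (-0.135, -0.120), so (x₁, x₂)₂ = (0.198, 0.102).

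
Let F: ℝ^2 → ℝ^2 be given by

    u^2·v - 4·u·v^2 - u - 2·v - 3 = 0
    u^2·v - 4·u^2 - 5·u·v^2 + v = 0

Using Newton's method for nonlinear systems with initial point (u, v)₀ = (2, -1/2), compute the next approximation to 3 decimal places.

(1.321, 0.028)

At (2, -1/2): F = (-8.000, -21.000).
Jacobian J = [[2·u·v - 4·v^2 - 1, u^2 - 8·u·v - 2], [2·u·v - 8·u - 5·v^2, u^2 - 10·u·v + 1]].
At the point, J = [[-4.000, 10.000], [-19.250, 15.000]] (det J = 132.500).
Solving J·Δ = −F gives Δ = (-0.679, 0.528).
Then the next iterate is (u, v)₁ = (1.321, 0.028).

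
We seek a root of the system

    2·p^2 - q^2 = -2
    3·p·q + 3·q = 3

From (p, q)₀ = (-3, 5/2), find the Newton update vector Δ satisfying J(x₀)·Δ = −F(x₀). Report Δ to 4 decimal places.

(1.5753, -1.0308)

At (-3, 5/2): F = (13.7500, -18.0000).
Jacobian J = [[4·p, -2·q], [3·q, 3·p + 3]].
At the point, J = [[-12.0000, -5.0000], [7.5000, -6.0000]] (det J = 109.5000).
Solving J·Δ = −F gives Δ = (1.5753, -1.0308).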